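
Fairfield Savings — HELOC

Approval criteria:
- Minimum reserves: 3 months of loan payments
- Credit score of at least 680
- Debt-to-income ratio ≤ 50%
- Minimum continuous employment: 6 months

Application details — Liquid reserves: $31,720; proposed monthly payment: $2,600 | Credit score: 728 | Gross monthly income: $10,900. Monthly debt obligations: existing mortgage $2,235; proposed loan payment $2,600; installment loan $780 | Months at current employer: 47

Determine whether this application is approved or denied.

Denied

Reserves = 31,720/2,600 = 12.2 months ≥ 3
Credit score 728 ≥ 680 (meets)
Total monthly debts = (2,235 + 2,600 + 780) = 5,615. Debt-to-income = 5,615/10,900 = 51.5% — over 50% limit
Employment 47 ≥ 6 months
Fails on DTI.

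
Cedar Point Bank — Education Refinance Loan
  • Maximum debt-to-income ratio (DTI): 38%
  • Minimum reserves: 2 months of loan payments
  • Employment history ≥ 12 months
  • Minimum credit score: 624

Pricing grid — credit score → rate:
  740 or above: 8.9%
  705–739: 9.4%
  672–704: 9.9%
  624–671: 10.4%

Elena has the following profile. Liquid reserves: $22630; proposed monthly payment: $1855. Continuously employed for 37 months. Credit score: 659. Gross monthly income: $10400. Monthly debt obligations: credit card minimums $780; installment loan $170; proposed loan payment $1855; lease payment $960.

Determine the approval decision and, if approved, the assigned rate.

Approved at 10.4%

Credit score 659 ≥ 624 (meets minimum)
Reserves: 22,630 ÷ 1,855 = 12.2 months (meets 2-month minimum)
Employment 37 ≥ 12 months
Total monthly debts = (780 + 170 + 1,855 + 960) = 3,765. Debt-to-income = 3,765/10,400 = 36.2% — meets 38% limit
All requirements met. Score 659 falls in the 624–671 tier → 10.4%.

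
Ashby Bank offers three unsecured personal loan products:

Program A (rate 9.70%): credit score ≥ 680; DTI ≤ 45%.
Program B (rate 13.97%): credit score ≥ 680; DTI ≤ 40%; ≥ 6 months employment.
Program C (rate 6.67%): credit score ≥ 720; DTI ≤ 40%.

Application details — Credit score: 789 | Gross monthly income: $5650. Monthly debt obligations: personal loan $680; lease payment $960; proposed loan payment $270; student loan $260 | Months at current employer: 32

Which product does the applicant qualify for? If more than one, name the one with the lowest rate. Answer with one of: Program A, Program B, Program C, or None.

Total debts = (680 + 960 + 270 + 260) = 2,170; DTI = 2,170/5,650 = 38.4%.
Program A: score 789 ≥ 680; DTI 38.4% ≤ 45% → qualifies.
Program B: score 789 ≥ 680; DTI 38.4% ≤ 40%; employment 32 ≥ 6 mo → qualifies.
Program C: score 789 ≥ 720; DTI 38.4% ≤ 40% → qualifies.
Qualifying: Program A, Program B, Program C. Lowest rate is 6.67% → Program C.

Program C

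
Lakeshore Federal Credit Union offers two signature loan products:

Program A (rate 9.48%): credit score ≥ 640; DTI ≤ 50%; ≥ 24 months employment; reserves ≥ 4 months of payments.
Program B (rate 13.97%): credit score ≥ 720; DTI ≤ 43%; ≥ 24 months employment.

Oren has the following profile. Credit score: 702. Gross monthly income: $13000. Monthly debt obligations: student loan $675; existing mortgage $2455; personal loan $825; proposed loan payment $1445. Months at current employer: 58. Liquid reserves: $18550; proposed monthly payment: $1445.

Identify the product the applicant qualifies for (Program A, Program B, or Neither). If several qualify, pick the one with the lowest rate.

Program A

Total debts = (675 + 2,455 + 825 + 1,445) = 5,400; DTI = 5,400/13,000 = 41.5%.
Reserves = 18,550/1,445 = 12.8 months.
Program A: score 702 ≥ 640; DTI 41.5% ≤ 50%; employment 58 ≥ 24 mo; reserves 12.8 ≥ 4 mo → qualifies.
Program B: score 702 < 720; DTI 41.5% ≤ 43%; employment 58 ≥ 24 mo → does not qualify.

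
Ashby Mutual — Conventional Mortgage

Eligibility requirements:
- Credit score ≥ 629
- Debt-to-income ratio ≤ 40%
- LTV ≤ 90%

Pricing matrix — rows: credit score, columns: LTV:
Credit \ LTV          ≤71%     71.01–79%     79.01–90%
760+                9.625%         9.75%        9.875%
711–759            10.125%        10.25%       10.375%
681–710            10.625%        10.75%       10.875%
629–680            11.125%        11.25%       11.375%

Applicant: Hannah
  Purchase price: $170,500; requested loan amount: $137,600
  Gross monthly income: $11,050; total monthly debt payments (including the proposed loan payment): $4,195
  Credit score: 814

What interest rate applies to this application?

Credit score 814 ≥ 629; DTI = 4,195/11,050 = 38% ≤ 40%
LTV = 137,600/170,500 = 80.7% ≤ 90%
Credit 814 → row 760+; LTV 80.7% → column 79.01–90%. Grid cell → 9.875%.

9.875%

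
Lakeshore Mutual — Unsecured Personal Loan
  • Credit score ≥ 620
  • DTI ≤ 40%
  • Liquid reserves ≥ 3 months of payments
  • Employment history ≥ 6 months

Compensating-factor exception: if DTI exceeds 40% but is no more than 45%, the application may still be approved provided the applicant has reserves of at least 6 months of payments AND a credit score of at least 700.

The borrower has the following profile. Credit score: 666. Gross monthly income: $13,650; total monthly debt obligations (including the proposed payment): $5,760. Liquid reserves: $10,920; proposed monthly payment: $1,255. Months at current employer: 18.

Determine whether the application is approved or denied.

Denied

Credit score 666 ≥ 620 (meets base)
DTI: 5,760 ÷ 13,650 = 42.2%, over the 40% base limit.
Liquid reserves cover 10,920/1,255 = 8.7 months — ≥ 3 required
Employment 18 ≥ 6 months
42.2% falls in the override range (40%–45%), so the compensating-factor test applies.
Reserves 8.7 ≥ 6 months; credit score 666 < 700.
Override conditions not both satisfied; exception does not apply.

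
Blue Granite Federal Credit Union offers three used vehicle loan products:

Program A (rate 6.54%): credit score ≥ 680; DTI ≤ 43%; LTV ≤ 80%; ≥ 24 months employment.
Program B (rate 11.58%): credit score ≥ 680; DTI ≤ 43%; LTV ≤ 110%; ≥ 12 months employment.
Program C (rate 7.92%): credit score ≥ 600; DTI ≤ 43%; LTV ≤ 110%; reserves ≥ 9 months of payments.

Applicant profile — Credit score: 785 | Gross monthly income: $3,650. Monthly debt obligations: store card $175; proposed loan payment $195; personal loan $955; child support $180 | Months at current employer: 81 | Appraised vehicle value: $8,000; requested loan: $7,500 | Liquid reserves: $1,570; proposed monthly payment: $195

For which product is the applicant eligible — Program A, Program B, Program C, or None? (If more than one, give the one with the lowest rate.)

Program B

Total debts = (175 + 195 + 955 + 180) = 1,505; DTI = 1,505/3,650 = 41.2%.
LTV = 7,500/8,000 = 93.8%.
Reserves = 1,570/195 = 8.1 months.
Program A: score 785 ≥ 680; DTI 41.2% ≤ 43%; LTV 93.8% > 80%; employment 81 ≥ 24 mo → does not qualify.
Program B: score 785 ≥ 680; DTI 41.2% ≤ 43%; LTV 93.8% ≤ 110%; employment 81 ≥ 12 mo → qualifies.
Program C: score 785 ≥ 600; DTI 41.2% ≤ 43%; LTV 93.8% ≤ 110%; reserves 8.1 < 9 mo → does not qualify.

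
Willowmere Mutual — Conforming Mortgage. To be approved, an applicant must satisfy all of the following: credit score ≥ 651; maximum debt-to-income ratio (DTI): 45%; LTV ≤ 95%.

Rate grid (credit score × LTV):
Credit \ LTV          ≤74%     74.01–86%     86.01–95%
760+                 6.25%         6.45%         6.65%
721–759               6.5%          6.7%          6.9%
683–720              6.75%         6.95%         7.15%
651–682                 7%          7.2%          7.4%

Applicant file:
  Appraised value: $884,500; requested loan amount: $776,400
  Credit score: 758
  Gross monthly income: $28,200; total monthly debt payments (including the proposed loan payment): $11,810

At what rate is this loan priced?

6.9%

Credit score 758 ≥ 651; Debt-to-income = 11,810/28,200 = 41.9% — meets 45% limit
Loan-to-value = 776,400/884,500 = 87.8% — pass (95% max)
Credit 758 → row 721–759; LTV 87.8% → column 86.01–95%. Grid cell → 6.9%.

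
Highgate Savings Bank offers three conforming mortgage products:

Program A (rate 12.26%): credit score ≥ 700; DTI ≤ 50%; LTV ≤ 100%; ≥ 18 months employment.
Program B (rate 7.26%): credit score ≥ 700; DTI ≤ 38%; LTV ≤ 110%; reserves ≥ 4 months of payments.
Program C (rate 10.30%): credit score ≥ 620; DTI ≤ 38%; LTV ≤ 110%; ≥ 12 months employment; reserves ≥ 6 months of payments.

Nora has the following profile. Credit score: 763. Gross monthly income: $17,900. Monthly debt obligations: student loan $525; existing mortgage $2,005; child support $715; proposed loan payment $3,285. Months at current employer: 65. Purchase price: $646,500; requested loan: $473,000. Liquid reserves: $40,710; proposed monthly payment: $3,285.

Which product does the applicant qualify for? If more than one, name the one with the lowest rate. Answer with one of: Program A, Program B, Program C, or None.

Program B

Total debts = (525 + 2,005 + 715 + 3,285) = 6,530; DTI = 6,530/17,900 = 36.5%.
LTV = 473,000/646,500 = 73.2%.
Reserves = 40,710/3,285 = 12.4 months.
Program A: score 763 ≥ 700; DTI 36.5% ≤ 50%; LTV 73.2% ≤ 100%; employment 65 ≥ 18 mo → qualifies.
Program B: score 763 ≥ 700; DTI 36.5% ≤ 38%; LTV 73.2% ≤ 110%; reserves 12.4 ≥ 4 mo → qualifies.
Program C: score 763 ≥ 620; DTI 36.5% ≤ 38%; LTV 73.2% ≤ 110%; employment 65 ≥ 12 mo; reserves 12.4 ≥ 6 mo → qualifies.
Qualifying: Program A, Program B, Program C. Lowest rate is 7.26% → Program B.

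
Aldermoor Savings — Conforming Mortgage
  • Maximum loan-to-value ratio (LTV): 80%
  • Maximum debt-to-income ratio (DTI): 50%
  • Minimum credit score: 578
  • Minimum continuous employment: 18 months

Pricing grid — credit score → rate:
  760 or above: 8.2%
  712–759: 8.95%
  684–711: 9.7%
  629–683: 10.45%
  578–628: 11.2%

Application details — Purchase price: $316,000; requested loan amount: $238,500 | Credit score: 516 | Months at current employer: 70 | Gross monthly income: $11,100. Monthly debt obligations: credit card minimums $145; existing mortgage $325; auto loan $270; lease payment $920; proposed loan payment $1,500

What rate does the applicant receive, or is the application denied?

Denied

Credit score 516 < 578 (below minimum)
Loan-to-value = 238,500/316,000 = 75.5% — pass (80% max)
Total monthly debts = (145 + 325 + 270 + 920 + 1,500) = 3,160. Debt-to-income = 3,160/11,100 = 28.5% — meets 50% limit
Employment 70 ≥ 18 months
Not all requirements met → denied.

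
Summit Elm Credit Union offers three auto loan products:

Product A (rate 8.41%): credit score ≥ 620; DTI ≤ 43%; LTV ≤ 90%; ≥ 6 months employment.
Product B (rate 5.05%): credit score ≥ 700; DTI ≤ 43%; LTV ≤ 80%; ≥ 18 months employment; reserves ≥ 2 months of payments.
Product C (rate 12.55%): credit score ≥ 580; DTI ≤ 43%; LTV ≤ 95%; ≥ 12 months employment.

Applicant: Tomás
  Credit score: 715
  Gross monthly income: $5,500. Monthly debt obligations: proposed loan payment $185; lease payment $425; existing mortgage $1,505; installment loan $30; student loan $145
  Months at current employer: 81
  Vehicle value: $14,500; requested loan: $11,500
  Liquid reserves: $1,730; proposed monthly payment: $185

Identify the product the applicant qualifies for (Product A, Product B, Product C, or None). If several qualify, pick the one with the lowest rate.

Total debts = (185 + 425 + 1,505 + 30 + 145) = 2,290; DTI = 2,290/5,500 = 41.6%.
LTV = 11,500/14,500 = 79.3%.
Reserves = 1,730/185 = 9.4 months.
Product A: score 715 ≥ 620; DTI 41.6% ≤ 43%; LTV 79.3% ≤ 90%; employment 81 ≥ 6 mo → qualifies.
Product B: score 715 ≥ 700; DTI 41.6% ≤ 43%; LTV 79.3% ≤ 80%; employment 81 ≥ 18 mo; reserves 9.4 ≥ 2 mo → qualifies.
Product C: score 715 ≥ 580; DTI 41.6% ≤ 43%; LTV 79.3% ≤ 95%; employment 81 ≥ 12 mo → qualifies.
Qualifying: Product A, Product B, Product C. Lowest rate is 5.05% → Product B.

Product B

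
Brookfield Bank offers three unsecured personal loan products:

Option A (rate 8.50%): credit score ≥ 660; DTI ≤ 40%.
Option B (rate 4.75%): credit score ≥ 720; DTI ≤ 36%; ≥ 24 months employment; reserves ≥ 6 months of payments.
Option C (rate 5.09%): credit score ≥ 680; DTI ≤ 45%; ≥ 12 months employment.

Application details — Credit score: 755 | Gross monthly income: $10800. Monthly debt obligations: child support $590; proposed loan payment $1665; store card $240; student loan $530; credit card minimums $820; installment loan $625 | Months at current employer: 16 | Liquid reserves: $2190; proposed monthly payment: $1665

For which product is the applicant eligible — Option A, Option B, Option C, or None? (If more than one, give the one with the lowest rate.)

Total debts = (590 + 1,665 + 240 + 530 + 820 + 625) = 4,470; DTI = 4,470/10,800 = 41.4%.
Reserves = 2,190/1,665 = 1.3 months.
Option A: score 755 ≥ 660; DTI 41.4% > 40% → does not qualify.
Option B: score 755 ≥ 720; DTI 41.4% > 36%; employment 16 < 24 mo; reserves 1.3 < 6 mo → does not qualify.
Option C: score 755 ≥ 680; DTI 41.4% ≤ 45%; employment 16 ≥ 12 mo → qualifies.

Option C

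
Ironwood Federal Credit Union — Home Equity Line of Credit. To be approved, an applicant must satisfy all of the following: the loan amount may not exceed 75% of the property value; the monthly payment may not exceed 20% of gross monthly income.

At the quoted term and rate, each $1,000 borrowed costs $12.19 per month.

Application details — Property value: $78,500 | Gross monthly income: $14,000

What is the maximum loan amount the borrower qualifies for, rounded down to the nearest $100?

Payment cap: 20% × $14,000 = $2,800/month.
At $12.19 per $1,000, that supports 2,800/12.19 × 1,000 ≈ $229,696 → $229,600.
LTV cap: 75% × $78,500 = $58,875 → $58,800.
Binding constraint: loan-to-value.

$58,800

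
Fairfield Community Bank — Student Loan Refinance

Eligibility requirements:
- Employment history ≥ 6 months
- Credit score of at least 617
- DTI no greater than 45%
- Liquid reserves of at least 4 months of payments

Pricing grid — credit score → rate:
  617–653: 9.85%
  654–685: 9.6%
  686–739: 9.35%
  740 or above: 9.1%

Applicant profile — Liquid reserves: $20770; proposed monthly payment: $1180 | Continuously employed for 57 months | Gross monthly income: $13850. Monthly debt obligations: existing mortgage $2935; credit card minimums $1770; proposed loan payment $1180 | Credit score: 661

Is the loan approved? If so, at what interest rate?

Credit score 661 ≥ 617 (meets minimum)
Total monthly debts = (2,935 + 1,770 + 1,180) = 5,885. DTI = 5,885/13,850 = 42.5% ≤ 45%
Employment 57 ≥ 6 months
Reserves = 20,770/1,180 = 17.6 months ≥ 4
All requirements met. Score 661 falls in the 654–685 tier → 9.6%.

Approved at 9.6%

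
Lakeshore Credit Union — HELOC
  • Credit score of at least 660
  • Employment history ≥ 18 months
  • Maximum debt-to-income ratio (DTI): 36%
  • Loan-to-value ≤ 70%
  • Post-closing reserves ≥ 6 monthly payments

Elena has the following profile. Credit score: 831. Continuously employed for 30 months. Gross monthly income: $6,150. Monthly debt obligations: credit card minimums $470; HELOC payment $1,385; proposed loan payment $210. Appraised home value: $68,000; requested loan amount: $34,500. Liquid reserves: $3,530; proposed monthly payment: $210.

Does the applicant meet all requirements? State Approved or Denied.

Approved

Credit score 831 ≥ 660 (meets)
Employment 30 ≥ 18 months
Total monthly debts = (470 + 1,385 + 210) = 2,065. DTI: 2,065 ÷ 6,150 = 33.6%, within the 36% cap
Loan-to-value = 34,500/68,000 = 50.7% — pass (70% max)
Reserves = 3,530/210 = 16.8 months ≥ 6
All criteria satisfied.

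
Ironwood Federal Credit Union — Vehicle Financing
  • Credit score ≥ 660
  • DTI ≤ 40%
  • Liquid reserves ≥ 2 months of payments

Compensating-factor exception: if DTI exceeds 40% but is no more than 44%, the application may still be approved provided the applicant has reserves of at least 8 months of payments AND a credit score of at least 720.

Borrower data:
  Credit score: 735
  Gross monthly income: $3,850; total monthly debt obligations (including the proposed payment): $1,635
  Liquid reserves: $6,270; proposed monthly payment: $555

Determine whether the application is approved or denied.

Credit score 735 ≥ 660 (meets base)
DTI = 1,635/3,850 = 42.5% > 40% — standard DTI limit exceeded.
Liquid reserves cover 6,270/555 = 11.3 months — ≥ 2 required
DTI 42.5% is within the 40%–44% exception band; checking compensating factors.
Override check — reserves: 11.3 mo (ok); score: 735 (ok).
Both compensating conditions met → exception applies.

Approved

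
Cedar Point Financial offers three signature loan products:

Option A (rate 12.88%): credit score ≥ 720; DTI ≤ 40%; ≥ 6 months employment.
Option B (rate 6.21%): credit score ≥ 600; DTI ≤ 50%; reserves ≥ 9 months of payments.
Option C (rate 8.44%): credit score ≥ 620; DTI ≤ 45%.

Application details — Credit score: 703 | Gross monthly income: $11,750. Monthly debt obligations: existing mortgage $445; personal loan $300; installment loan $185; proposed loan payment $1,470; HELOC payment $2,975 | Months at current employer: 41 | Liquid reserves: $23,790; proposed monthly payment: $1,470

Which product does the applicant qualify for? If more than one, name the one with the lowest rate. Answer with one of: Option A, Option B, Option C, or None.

Total debts = (445 + 300 + 185 + 1,470 + 2,975) = 5,375; DTI = 5,375/11,750 = 45.7%.
Reserves = 23,790/1,470 = 16.2 months.
Option A: score 703 < 720; DTI 45.7% > 40%; employment 41 ≥ 6 mo → does not qualify.
Option B: score 703 ≥ 600; DTI 45.7% ≤ 50%; reserves 16.2 ≥ 9 mo → qualifies.
Option C: score 703 ≥ 620; DTI 45.7% > 45% → does not qualify.

Option B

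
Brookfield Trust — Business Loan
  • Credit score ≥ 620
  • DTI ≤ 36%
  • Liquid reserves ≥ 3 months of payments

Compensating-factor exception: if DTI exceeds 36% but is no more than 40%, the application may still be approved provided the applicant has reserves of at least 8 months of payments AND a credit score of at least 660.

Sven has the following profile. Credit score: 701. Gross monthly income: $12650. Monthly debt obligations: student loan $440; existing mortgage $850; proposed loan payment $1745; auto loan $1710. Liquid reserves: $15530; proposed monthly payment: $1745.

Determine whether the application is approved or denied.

Credit score 701 ≥ 620 (meets base)
Total debts = (440 + 850 + 1,745 + 1,710) = 4,745. DTI = 4,745/12,650 = 37.5% > 36% — standard DTI limit exceeded.
Reserves: 15,530 ÷ 1,745 = 8.9 months (meets 3-month minimum)
37.5% falls in the override range (36%–40%), so the compensating-factor test applies.
Reserves 8.9 ≥ 8 months; credit score 701 ≥ 660.
Both compensating conditions met → exception applies.

Approved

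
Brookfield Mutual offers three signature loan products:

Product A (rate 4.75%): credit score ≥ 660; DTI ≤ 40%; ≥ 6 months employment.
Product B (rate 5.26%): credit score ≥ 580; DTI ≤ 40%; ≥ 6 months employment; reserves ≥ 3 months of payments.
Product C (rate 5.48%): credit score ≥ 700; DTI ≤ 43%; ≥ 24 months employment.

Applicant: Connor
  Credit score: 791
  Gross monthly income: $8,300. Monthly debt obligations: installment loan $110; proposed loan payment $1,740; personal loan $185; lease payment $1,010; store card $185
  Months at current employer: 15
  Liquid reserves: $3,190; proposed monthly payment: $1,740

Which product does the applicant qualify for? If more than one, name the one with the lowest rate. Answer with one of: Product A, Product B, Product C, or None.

Total debts = (110 + 1,740 + 185 + 1,010 + 185) = 3,230; DTI = 3,230/8,300 = 38.9%.
Reserves = 3,190/1,740 = 1.8 months.
Product A: score 791 ≥ 660; DTI 38.9% ≤ 40%; employment 15 ≥ 6 mo → qualifies.
Product B: score 791 ≥ 580; DTI 38.9% ≤ 40%; employment 15 ≥ 6 mo; reserves 1.8 < 3 mo → does not qualify.
Product C: score 791 ≥ 700; DTI 38.9% ≤ 43%; employment 15 < 24 mo → does not qualify.

Product A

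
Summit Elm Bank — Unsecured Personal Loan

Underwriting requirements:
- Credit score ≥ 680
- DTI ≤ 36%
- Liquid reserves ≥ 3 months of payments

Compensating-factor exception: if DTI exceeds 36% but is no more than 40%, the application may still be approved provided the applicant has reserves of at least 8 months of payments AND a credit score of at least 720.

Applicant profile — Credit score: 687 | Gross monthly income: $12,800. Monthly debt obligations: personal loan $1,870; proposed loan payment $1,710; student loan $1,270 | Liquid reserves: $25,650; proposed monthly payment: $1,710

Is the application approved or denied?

Denied

Credit score 687 ≥ 680 (meets base)
Total debts = (1,870 + 1,710 + 1,270) = 4,850. DTI = 4,850/12,800 = 37.9% > 36% — standard DTI limit exceeded.
Reserves = 25,650/1,710 = 15.0 months ≥ 3
37.9% falls in the override range (36%–40%), so the compensating-factor test applies.
Reserves 15.0 ≥ 8 months; credit score 687 < 720.
Compensating-factor requirement not fully met.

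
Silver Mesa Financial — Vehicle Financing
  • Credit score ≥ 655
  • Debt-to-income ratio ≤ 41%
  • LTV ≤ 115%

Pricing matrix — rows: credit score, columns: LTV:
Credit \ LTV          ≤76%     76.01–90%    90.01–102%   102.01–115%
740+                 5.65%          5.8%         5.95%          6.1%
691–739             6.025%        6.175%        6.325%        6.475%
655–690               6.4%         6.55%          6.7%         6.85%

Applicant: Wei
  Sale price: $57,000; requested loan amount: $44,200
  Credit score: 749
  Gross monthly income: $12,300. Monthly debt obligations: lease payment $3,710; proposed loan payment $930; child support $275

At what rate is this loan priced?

Credit score 749 ≥ 655; Total monthly debts = (3,710 + 930 + 275) = 4,915. Debt-to-income = 4,915/12,300 = 40% — meets 41% limit
LTV = 44,200/57,000 = 77.5% ≤ 115%
Score 749 is in the 740+ band; LTV 77.5% is in the 76.01–90% band → 5.8%.

5.8%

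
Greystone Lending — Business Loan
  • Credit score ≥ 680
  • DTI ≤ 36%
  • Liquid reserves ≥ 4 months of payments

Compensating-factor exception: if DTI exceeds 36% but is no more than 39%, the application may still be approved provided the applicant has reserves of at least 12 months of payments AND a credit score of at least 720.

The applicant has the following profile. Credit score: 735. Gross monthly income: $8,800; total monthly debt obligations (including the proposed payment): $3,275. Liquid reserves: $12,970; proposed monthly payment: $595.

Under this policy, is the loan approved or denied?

Approved

Credit score 735 ≥ 680 (meets base)
DTI = 3,275/8,800 = 37.2% > 36% — standard DTI limit exceeded.
Liquid reserves cover 12,970/595 = 21.8 months — ≥ 4 required
37.2% falls in the override range (36%–39%), so the compensating-factor test applies.
Reserves 21.8 ≥ 12 months; credit score 735 ≥ 720.
Both compensating conditions met → exception applies.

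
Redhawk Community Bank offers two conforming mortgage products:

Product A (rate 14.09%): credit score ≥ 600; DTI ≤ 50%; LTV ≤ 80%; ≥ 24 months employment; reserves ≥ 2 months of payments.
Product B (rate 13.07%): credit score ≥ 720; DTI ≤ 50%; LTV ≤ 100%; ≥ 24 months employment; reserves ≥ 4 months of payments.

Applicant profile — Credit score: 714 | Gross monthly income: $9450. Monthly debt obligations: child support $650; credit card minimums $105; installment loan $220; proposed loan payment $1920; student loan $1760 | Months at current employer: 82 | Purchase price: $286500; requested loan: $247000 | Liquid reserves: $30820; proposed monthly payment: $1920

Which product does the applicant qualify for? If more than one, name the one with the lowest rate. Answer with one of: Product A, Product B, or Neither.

Neither

Total debts = (650 + 105 + 220 + 1,920 + 1,760) = 4,655; DTI = 4,655/9,450 = 49.3%.
LTV = 247,000/286,500 = 86.2%.
Reserves = 30,820/1,920 = 16.1 months.
Product A: score 714 ≥ 600; DTI 49.3% ≤ 50%; LTV 86.2% > 80%; employment 82 ≥ 24 mo; reserves 16.1 ≥ 2 mo → does not qualify.
Product B: score 714 < 720; DTI 49.3% ≤ 50%; LTV 86.2% ≤ 100%; employment 82 ≥ 24 mo; reserves 16.1 ≥ 4 mo → does not qualify.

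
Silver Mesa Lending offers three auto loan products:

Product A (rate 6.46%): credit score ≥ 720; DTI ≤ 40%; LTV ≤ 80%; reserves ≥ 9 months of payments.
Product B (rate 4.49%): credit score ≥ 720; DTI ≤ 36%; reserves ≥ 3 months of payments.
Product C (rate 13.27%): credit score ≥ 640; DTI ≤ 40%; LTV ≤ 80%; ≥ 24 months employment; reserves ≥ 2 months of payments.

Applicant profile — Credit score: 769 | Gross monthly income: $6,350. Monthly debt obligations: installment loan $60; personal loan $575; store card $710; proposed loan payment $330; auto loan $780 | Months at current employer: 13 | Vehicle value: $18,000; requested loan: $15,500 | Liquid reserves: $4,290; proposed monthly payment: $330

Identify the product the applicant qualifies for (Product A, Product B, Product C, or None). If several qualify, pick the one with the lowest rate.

None

Total debts = (60 + 575 + 710 + 330 + 780) = 2,455; DTI = 2,455/6,350 = 38.7%.
LTV = 15,500/18,000 = 86.1%.
Reserves = 4,290/330 = 13.0 months.
Product A: score 769 ≥ 720; DTI 38.7% ≤ 40%; LTV 86.1% > 80%; reserves 13.0 ≥ 9 mo → does not qualify.
Product B: score 769 ≥ 720; DTI 38.7% > 36%; reserves 13.0 ≥ 3 mo → does not qualify.
Product C: score 769 ≥ 640; DTI 38.7% ≤ 40%; LTV 86.1% > 80%; employment 13 < 24 mo; reserves 13.0 ≥ 2 mo → does not qualify.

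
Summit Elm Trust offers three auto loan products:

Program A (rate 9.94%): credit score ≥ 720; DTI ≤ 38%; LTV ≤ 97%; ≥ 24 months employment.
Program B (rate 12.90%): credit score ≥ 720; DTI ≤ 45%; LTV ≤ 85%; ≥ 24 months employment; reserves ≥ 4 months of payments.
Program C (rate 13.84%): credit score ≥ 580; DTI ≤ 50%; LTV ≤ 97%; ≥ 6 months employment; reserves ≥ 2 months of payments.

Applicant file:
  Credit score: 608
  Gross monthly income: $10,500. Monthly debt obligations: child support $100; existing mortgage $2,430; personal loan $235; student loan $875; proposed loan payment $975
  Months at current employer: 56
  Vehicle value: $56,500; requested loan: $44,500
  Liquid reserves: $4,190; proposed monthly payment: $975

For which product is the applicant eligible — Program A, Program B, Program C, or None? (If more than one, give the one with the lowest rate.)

Program C

Total debts = (100 + 2,430 + 235 + 875 + 975) = 4,615; DTI = 4,615/10,500 = 44%.
LTV = 44,500/56,500 = 78.8%.
Reserves = 4,190/975 = 4.3 months.
Program A: score 608 < 720; DTI 44% > 38%; LTV 78.8% ≤ 97%; employment 56 ≥ 24 mo → does not qualify.
Program B: score 608 < 720; DTI 44% ≤ 45%; LTV 78.8% ≤ 85%; employment 56 ≥ 24 mo; reserves 4.3 ≥ 4 mo → does not qualify.
Program C: score 608 ≥ 580; DTI 44% ≤ 50%; LTV 78.8% ≤ 97%; employment 56 ≥ 6 mo; reserves 4.3 ≥ 2 mo → qualifies.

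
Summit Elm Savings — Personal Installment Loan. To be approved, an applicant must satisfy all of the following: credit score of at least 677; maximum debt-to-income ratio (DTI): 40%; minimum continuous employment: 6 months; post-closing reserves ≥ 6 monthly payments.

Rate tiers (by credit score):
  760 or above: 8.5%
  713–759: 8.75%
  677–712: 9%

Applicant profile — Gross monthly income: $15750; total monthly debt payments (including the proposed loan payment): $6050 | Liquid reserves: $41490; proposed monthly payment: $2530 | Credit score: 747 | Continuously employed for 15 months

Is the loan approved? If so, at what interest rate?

Approved at 8.75%

Credit score 747 ≥ 677 (meets minimum)
Liquid reserves cover 41,490/2,530 = 16.4 months — ≥ 6 required
Debt-to-income = 6,050/15,750 = 38.4% — meets 40% limit
Employment 15 ≥ 6 months
All requirements met. Score 747 falls in the 713–759 tier → 8.75%.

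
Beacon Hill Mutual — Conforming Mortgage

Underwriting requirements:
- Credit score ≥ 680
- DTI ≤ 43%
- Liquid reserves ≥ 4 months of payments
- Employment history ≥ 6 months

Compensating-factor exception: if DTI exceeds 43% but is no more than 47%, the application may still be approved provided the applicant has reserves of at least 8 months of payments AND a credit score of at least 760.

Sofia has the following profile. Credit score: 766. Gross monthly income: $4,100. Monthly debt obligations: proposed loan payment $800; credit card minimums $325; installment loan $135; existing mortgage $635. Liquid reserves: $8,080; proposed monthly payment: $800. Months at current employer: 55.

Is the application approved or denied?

Approved

Credit score 766 ≥ 680 (meets base)
Total debts = (800 + 325 + 135 + 635) = 1,895. DTI: 1,895 ÷ 4,100 = 46.2%, over the 43% base limit.
Liquid reserves cover 8,080/800 = 10.1 months — ≥ 4 required
Employment 55 ≥ 6 months
DTI 46.2% is within the 43%–47% exception band; checking compensating factors.
Reserves 10.1 ≥ 8 months; credit score 766 ≥ 760.
Both override conditions satisfied; DTI exception granted.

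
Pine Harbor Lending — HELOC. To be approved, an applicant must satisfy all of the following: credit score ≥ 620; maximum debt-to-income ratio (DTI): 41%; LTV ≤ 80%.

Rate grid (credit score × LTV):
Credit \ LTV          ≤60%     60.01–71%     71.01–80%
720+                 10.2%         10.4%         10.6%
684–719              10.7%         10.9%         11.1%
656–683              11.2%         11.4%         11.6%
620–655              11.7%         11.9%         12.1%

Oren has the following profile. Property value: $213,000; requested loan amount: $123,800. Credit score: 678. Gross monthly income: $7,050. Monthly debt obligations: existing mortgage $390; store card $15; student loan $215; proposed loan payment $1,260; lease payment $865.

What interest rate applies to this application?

11.2%

Credit score 678 ≥ 620; Total monthly debts = (390 + 15 + 215 + 1,260 + 865) = 2,745. DTI = 2,745/7,050 = 38.9% ≤ 41%
LTV: 123,800 ÷ 213,000 = 58.1%, within 80% cap
Score 678 is in the 656–683 band; LTV 58.1% is in the ≤60% band → 11.2%.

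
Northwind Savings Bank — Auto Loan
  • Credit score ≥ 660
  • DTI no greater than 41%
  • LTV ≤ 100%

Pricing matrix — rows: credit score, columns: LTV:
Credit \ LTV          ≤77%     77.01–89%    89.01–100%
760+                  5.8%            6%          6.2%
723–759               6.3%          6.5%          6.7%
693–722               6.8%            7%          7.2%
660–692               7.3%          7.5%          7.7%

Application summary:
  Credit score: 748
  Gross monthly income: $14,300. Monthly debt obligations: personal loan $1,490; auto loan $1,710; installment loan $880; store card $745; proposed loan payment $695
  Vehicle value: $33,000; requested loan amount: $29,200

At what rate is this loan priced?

Credit score 748 ≥ 660; Total monthly debts = (1,490 + 1,710 + 880 + 745 + 695) = 5,520. Debt-to-income = 5,520/14,300 = 38.6% — meets 41% limit
LTV: 29,200 ÷ 33,000 = 88.5%, within 100% cap
Score 748 is in the 723–759 band; LTV 88.5% is in the 77.01–89% band → 6.5%.

6.5%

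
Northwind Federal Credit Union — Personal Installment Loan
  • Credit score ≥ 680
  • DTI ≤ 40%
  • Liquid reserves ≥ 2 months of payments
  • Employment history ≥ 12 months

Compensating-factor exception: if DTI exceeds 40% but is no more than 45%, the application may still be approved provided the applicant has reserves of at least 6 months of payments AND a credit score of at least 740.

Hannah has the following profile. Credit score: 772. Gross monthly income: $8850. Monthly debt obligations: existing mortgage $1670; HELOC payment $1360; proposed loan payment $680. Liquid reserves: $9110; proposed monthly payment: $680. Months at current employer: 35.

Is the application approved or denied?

Credit score 772 ≥ 680 (meets base)
Total debts = (1,670 + 1,360 + 680) = 3,710. DTI = 3,710/8,850 = 41.9% > 40% — standard DTI limit exceeded.
Liquid reserves cover 9,110/680 = 13.4 months — ≥ 2 required
Employment 35 ≥ 12 months
DTI 41.9% is within the 40%–45% exception band; checking compensating factors.
Reserves 13.4 ≥ 6 months; credit score 772 ≥ 740.
Both override conditions satisfied; DTI exception granted.

Approved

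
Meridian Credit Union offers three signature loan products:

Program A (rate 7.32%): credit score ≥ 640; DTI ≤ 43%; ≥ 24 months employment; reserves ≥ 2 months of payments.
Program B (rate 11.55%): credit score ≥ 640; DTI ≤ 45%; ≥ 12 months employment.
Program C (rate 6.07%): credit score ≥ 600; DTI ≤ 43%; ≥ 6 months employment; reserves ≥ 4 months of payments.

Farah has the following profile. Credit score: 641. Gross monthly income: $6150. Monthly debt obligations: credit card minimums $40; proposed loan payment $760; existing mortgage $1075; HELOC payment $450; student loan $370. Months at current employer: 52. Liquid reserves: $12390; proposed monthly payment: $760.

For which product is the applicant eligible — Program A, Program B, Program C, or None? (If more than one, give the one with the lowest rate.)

Total debts = (40 + 760 + 1,075 + 450 + 370) = 2,695; DTI = 2,695/6,150 = 43.8%.
Reserves = 12,390/760 = 16.3 months.
Program A: score 641 ≥ 640; DTI 43.8% > 43%; employment 52 ≥ 24 mo; reserves 16.3 ≥ 2 mo → does not qualify.
Program B: score 641 ≥ 640; DTI 43.8% ≤ 45%; employment 52 ≥ 12 mo → qualifies.
Program C: score 641 ≥ 600; DTI 43.8% > 43%; employment 52 ≥ 6 mo; reserves 16.3 ≥ 4 mo → does not qualify.

Program B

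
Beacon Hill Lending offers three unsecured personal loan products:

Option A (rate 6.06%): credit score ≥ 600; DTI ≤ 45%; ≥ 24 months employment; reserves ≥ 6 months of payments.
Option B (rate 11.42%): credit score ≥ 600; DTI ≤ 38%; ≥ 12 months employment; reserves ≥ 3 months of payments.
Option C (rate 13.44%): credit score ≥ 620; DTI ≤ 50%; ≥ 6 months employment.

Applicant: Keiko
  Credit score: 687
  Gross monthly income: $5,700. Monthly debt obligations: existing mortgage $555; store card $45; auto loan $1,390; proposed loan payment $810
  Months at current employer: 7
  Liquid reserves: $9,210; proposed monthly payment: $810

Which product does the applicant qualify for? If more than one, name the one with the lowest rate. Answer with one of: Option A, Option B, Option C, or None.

Option C

Total debts = (555 + 45 + 1,390 + 810) = 2,800; DTI = 2,800/5,700 = 49.1%.
Reserves = 9,210/810 = 11.4 months.
Option A: score 687 ≥ 600; DTI 49.1% > 45%; employment 7 < 24 mo; reserves 11.4 ≥ 6 mo → does not qualify.
Option B: score 687 ≥ 600; DTI 49.1% > 38%; employment 7 < 12 mo; reserves 11.4 ≥ 3 mo → does not qualify.
Option C: score 687 ≥ 620; DTI 49.1% ≤ 50%; employment 7 ≥ 6 mo → qualifies.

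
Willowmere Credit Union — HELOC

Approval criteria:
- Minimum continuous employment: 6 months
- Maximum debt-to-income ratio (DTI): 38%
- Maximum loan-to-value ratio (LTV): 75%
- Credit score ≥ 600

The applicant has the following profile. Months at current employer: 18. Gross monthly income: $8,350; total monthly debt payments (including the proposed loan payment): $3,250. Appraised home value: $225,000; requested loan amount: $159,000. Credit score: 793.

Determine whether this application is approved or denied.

Employment 18 ≥ 6 months
DTI: 3,250 ÷ 8,350 = 38.9%, exceeds the 38% cap
LTV = 159,000/225,000 = 70.7% ≤ 75%
Credit score 793 ≥ 600 (meets)
Fails on DTI.

Denied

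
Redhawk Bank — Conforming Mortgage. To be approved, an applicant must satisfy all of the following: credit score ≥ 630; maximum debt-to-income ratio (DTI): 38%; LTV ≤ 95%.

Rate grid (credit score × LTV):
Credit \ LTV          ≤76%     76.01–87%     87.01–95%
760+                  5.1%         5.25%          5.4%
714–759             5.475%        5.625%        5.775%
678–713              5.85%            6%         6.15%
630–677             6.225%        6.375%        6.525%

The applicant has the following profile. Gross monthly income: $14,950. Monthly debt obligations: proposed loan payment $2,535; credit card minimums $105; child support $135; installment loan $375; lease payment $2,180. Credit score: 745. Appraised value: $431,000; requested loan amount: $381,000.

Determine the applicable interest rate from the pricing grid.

5.775%

Credit score 745 ≥ 630; Total monthly debts = (2,535 + 105 + 135 + 375 + 2,180) = 5,330. DTI: 5,330 ÷ 14,950 = 35.7%, within the 38% cap
LTV: 381,000 ÷ 431,000 = 88.4%, within 95% cap
Row: 745 falls in 714–759. Column: 88.4% falls in 87.01–95%. Rate = 5.775%.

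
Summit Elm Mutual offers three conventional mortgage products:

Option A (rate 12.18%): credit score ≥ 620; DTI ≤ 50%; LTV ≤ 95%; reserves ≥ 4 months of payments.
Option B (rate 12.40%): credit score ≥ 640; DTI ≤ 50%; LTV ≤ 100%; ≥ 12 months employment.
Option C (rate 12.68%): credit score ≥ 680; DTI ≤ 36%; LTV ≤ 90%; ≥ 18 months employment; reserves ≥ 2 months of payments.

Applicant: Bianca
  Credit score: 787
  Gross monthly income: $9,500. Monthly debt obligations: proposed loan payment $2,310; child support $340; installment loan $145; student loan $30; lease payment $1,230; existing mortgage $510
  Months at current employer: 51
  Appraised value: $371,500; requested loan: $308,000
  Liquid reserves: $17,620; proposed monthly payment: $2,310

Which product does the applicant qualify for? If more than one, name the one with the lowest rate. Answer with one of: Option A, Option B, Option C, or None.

Option A

Total debts = (2,310 + 340 + 145 + 30 + 1,230 + 510) = 4,565; DTI = 4,565/9,500 = 48.1%.
LTV = 308,000/371,500 = 82.9%.
Reserves = 17,620/2,310 = 7.6 months.
Option A: score 787 ≥ 620; DTI 48.1% ≤ 50%; LTV 82.9% ≤ 95%; reserves 7.6 ≥ 4 mo → qualifies.
Option B: score 787 ≥ 640; DTI 48.1% ≤ 50%; LTV 82.9% ≤ 100%; employment 51 ≥ 12 mo → qualifies.
Option C: score 787 ≥ 680; DTI 48.1% > 36%; LTV 82.9% ≤ 90%; employment 51 ≥ 18 mo; reserves 7.6 ≥ 2 mo → does not qualify.
Qualifying: Option A, Option B. Lowest rate is 12.18% → Option A.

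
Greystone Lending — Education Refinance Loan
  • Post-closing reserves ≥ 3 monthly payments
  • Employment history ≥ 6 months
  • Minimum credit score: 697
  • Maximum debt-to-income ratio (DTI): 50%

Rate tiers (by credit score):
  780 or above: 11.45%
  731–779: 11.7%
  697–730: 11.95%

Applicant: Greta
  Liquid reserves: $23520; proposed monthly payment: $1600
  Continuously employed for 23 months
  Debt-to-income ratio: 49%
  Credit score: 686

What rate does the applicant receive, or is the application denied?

Credit score 686 < 697 (below minimum)
DTI 49% is within the 50% limit
Employment 23 ≥ 6 months
Reserves: 23,520 ÷ 1,600 = 14.7 months (meets 3-month minimum)
Not all requirements met → denied.

Denied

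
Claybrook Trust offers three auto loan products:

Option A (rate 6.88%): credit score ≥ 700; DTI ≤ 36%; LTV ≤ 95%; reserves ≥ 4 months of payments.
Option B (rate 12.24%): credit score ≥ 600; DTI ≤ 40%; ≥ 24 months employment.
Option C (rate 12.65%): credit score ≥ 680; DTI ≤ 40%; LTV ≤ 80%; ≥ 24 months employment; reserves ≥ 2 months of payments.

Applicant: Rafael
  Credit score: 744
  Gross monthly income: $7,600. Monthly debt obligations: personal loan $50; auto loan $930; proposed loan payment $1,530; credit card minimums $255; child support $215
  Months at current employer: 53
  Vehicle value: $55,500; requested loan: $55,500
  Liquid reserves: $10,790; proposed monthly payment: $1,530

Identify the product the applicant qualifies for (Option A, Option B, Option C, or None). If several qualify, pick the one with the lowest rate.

Option B

Total debts = (50 + 930 + 1,530 + 255 + 215) = 2,980; DTI = 2,980/7,600 = 39.2%.
LTV = 55,500/55,500 = 100%.
Reserves = 10,790/1,530 = 7.1 months.
Option A: score 744 ≥ 700; DTI 39.2% > 36%; LTV 100% > 95%; reserves 7.1 ≥ 4 mo → does not qualify.
Option B: score 744 ≥ 600; DTI 39.2% ≤ 40%; employment 53 ≥ 24 mo → qualifies.
Option C: score 744 ≥ 680; DTI 39.2% ≤ 40%; LTV 100% > 80%; employment 53 ≥ 24 mo; reserves 7.1 ≥ 2 mo → does not qualify.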